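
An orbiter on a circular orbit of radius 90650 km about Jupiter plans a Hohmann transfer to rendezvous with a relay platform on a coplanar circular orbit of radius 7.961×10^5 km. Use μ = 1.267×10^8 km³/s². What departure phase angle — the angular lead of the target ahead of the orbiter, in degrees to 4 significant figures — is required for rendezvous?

Semi-major axis of the transfer orbit: a_t = (90650 + 7.961×10^5)/2 = 4.43375×10^5 km.
The half-period of the transfer ellipse is t = π√(a_t³/μ) = 82398.3 s.
Target angular speed ω₂ = √(μ/r₂³) = 1.58466×10^-5 rad/s.
Angle swept by the target during transfer: ω₂·t = 1.3057 rad = 74.81°.
The orbiter traverses 180° on the transfer ellipse, so the target must lead by 180° − 74.81° = 105.2°.

φ = 105.2°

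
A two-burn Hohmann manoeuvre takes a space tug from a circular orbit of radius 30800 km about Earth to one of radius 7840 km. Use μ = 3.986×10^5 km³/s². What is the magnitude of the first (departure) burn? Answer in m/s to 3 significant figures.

Δv₁ = 1310 m/s

Semi-major axis of the transfer orbit: a_t = (30800 + 7840)/2 = 19320 km.
Circular speed at r = 30800 km: v_c = √(μ/r) = 3.5974 km/s.
Transfer-orbit speed at the same r (vis-viva, a = a_t): v_t = √[μ(2/r − 1/a_t)] = 2.2916 km/s.
Δv₁ = |v_t − v_c| = |2.2916 − 3.5974| = 1.306 km/s.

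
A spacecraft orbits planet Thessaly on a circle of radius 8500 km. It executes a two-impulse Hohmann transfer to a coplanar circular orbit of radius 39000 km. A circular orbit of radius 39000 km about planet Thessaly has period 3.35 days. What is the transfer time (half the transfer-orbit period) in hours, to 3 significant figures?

t = 19.1 hours

From Kepler's third law T² = 4π²r³/μ at r = 39000 km, T = 3.35 days = 3.35 × 86400 s = 2.8944×10^5 s: μ = 4π²r³/T² = 27953.5 km³/s².
The Hohmann ellipse has a_t = (r₁ + r₂)/2 = 23750 km.
Transfer time t = π√(a_t³/μ) = π√((23750)³ / 27953.5) = 68770 s.
Converting: 68770 s ÷ 3600 s/hour = 19.1 hours.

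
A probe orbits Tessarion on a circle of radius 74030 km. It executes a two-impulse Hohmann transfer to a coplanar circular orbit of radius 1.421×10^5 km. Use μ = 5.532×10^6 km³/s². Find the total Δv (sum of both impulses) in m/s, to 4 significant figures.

Δv = 2343 m/s

The Hohmann ellipse has a_t = (r₁ + r₂)/2 = 1.08065×10^5 km.
At r₁ the circular-orbit speed is v₁ = √(μ/r₁) = 8.6444 km/s.
Transfer-orbit speed at r₁ (vis-viva equation): v_p = √[μ(2/r₁ − 1/a_t)] = 9.9127 km/s.
First burn Δv₁ = |v_p − v₁| = 1.268 km/s.
Circular speed at r₂: v₂ = √(μ/r₂) = 6.239 km/s.
Transfer-orbit speed at r₂: v_a = √[μ(2/r₂ − 1/a_t)] = 5.164 km/s.
Second burn Δv₂ = |v₂ − v_a| = 1.075 km/s.
Total Δv = Δv₁ + Δv₂ = 2.343 km/s.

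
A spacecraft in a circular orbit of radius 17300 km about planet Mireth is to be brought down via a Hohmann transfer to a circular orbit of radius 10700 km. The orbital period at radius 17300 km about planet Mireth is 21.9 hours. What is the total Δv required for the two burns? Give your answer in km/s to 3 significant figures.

Δv = 0.369 km/s

From Kepler's third law T² = 4π²r³/μ at r = 17300 km, T = 21.9 hours = 21.9 × 3600 s = 78840 s: μ = 4π²r³/T² = 32885.5 km³/s².
The Hohmann ellipse has a_t = (r₁ + r₂)/2 = 14000 km.
At r₁ the circular-orbit speed is v₁ = √(μ/r₁) = 1.3787 km/s.
Transfer-orbit speed at r₁ (vis-viva): v_a = √[μ(2/r₁ − 1/a_t)] = 1.2053 km/s.
First burn Δv₁ = |v_a − v₁| = 0.1734 km/s.
At r₂, v₂ = √(μ/r₂) = 1.7531 km/s.
Transfer-orbit speed at r₂: v_p = √[μ(2/r₂ − 1/a_t)] = 1.9488 km/s.
Second burn Δv₂ = |v₂ − v_p| = 0.1957 km/s.
Total Δv = Δv₁ + Δv₂ = 0.3691 km/s.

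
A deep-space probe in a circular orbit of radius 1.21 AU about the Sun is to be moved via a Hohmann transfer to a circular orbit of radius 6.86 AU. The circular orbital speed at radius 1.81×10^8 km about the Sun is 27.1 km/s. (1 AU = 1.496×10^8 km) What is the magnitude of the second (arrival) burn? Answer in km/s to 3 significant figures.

Δv₂ = 5.15 km/s

From the circular-orbit relation v² = μ/r at r = 1.81×10^8 km: μ = v²r = (27.1)² × 1.81×10^8 = 1.32928×10^11 km³/s².
In km: r₁ = 1.21 × 1.496×10^8 = 1.81016×10^8 km; r₂ = 6.86 × 1.496×10^8 = 1.026256×10^9 km.
The Hohmann ellipse has a_t = (r₁ + r₂)/2 = 6.03636×10^8 km.
Circular speed at r = 1.026256×10^9 km: v_c = √(μ/r) = 11.381 km/s.
Vis-viva on the transfer ellipse at r = 1.026256×10^9 km gives v_t = √[μ(2/r − 1/a_t)] = 6.2323 km/s.
Δv₂ = |v_t − v_c| = |6.2323 − 11.381| = 5.149 km/s.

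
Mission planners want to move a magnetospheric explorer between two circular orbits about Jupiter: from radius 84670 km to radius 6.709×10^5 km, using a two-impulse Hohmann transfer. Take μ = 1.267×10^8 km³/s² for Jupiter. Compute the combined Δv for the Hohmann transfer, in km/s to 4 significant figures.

The Hohmann ellipse has a_t = (r₁ + r₂)/2 = 3.77785×10^5 km.
Circular speed at r₁: v₁ = √(μ/r₁) = √(1.267×10^8/84670) = 38.683 km/s.
Transfer-orbit speed at r₁ (v² = μ(2/r − 1/a)): v_p = √[μ(2/r₁ − 1/a_t)] = 51.550 km/s.
First burn Δv₁ = |v_p − v₁| = 12.867 km/s.
At r₂, v₂ = √(μ/r₂) = 13.7423 km/s.
Transfer-orbit speed at r₂: v_a = √[μ(2/r₂ − 1/a_t)] = 6.50582 km/s.
Second burn Δv₂ = |v₂ − v_a| = 7.2365 km/s.
Δv = Δv₁ + Δv₂ = 12.867 + 7.2365 = 20.10 km/s.

Δv = 20.10 km/s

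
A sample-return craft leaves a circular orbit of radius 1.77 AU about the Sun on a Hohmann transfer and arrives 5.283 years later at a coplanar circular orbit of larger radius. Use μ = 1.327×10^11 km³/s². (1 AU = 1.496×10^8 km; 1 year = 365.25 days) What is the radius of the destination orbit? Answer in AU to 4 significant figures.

In km: r₁ = 1.77 × 1.496×10^8 = 2.64792×10^8 km.
Transfer time t = 5.283 years × 365.25 × 86400 s = 1.667188008×10^8 s, and t = π√(a_t³/μ).
So a_t = (μ t²/π²)^(1/3) = (1.327×10^11 × (1.667188008×10^8)² / π²)^(1/3) = 7.2030×10^8 km.
Since a_t = (r₁ + r₂)/2, r₂ = 2a_t − r₁ = 2×7.2030×10^8 − 2.64792×10^8 = 1.175808×10^9 km.
In AU: r₂ = 1.175808×10^9 / 1.496×10^8 = 7.860 AU.

r₂ = 7.860 AU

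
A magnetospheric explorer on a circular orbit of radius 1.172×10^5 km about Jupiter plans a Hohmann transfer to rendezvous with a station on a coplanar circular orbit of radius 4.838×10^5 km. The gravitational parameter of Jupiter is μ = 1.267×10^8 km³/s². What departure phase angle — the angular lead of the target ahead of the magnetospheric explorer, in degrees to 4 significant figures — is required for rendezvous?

Semi-major axis of the transfer orbit: a_t = (1.172×10^5 + 4.838×10^5)/2 = 3.005×10^5 km.
The half-period of the transfer ellipse is t = π√(a_t³/μ) = 45975.7 s.
Target angular speed ω₂ = √(μ/r₂³) = 3.34495×10^-5 rad/s.
Angle swept by the target during transfer: ω₂·t = 1.53786 rad = 88.11°.
Arrival is 180° from departure on the ellipse, so φ = 180° − 88.11° = 91.89°.

φ = 91.89°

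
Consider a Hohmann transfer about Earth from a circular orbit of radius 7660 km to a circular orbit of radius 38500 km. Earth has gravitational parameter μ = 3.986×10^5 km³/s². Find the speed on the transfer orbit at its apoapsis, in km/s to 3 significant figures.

v = 1.85 km/s

Transfer-ellipse semi-major axis a_t = (r₁ + r₂)/2 = (7660 + 38500)/2 = 23080 km.
The apoapsis of the transfer ellipse is at r = 38500 km.
From the vis-viva equation, v = √[μ(2/r − 1/a_t)] = 1.854 km/s.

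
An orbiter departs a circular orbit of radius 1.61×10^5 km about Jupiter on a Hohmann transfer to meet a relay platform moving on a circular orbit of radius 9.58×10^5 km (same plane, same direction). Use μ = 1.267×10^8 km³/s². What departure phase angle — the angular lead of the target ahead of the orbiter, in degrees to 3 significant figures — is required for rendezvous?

The Hohmann ellipse has a_t = (r₁ + r₂)/2 = 5.595×10^5 km.
The half-period of the transfer ellipse is t = π√(a_t³/μ) = 1.1681×10^5 s.
The target's mean motion on its circular orbit is ω₂ = √(μ/r₂³) = 1.2004×10^-5 rad/s.
Angle swept by the target during transfer: ω₂·t = 1.4022 rad = 80.34°.
Arrival is 180° from departure on the ellipse, so φ = 180° − 80.34° = 99.7°.

φ = 99.7°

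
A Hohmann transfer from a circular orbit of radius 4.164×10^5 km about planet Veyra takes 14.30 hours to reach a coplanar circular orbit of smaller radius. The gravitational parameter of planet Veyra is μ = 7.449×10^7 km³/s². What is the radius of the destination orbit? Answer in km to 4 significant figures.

Transfer time t = 14.30 hours = 51480 s, and t = π√(a_t³/μ).
So a_t = (μ t²/π²)^(1/3) = (7.449×10^7 × (51480)² / π²)^(1/3) = 2.7145×10^5 km.
Since a_t = (r₁ + r₂)/2, r₂ = 2a_t − r₁ = 2×2.7145×10^5 − 4.164×10^5 = 1.265×10^5 km.

r₂ = 1.265×10^5 km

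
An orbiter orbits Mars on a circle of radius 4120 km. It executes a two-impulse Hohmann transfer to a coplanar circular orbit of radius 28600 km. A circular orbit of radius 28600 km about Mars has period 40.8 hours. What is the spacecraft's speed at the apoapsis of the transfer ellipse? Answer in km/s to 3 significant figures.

v = 0.614 km/s

From Kepler's third law T² = 4π²r³/μ at r = 28600 km, T = 40.8 hours = 40.8 × 3600 s = 1.4688×10^5 s: μ = 4π²r³/T² = 42808.7 km³/s².
Transfer-ellipse semi-major axis a_t = (r₁ + r₂)/2 = (4120 + 28600)/2 = 16360 km.
At apoapsis, r = 28600 km.
Applying v² = μ(2/r − 1/a_t): v = 0.6140 km/s.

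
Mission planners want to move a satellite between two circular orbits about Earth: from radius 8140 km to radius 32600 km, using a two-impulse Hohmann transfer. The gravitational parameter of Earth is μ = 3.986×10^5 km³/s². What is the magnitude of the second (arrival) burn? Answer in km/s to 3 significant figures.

Transfer-ellipse semi-major axis a_t = (r₁ + r₂)/2 = (8140 + 32600)/2 = 20370 km.
Circular speed at r = 32600 km: v_c = √(μ/r) = 3.4967 km/s.
Transfer-orbit speed at the same r (vis-viva, a = a_t): v_t = √[μ(2/r − 1/a_t)] = 2.2104 km/s.
Δv₂ = |v_t − v_c| = |2.2104 − 3.4967| = 1.286 km/s.

Δv₂ = 1.29 km/s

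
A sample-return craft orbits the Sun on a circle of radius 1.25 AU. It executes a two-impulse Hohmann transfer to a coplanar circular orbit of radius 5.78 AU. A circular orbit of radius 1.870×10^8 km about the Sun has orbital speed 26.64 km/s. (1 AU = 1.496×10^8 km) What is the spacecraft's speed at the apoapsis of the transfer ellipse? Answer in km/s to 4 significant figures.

v = 7.388 km/s

From the circular-orbit relation v² = μ/r at r = 1.870×10^8 km: μ = v²r = (26.64)² × 1.870×10^8 = 1.32712×10^11 km³/s².
In km: r₁ = 1.25 × 1.496×10^8 = 1.870×10^8 km; r₂ = 5.78 × 1.496×10^8 = 8.64688×10^8 km.
Transfer-ellipse semi-major axis a_t = (r₁ + r₂)/2 = (1.870×10^8 + 8.64688×10^8)/2 = 5.25844×10^8 km.
The apoapsis of the transfer ellipse is at r = 8.64688×10^8 km.
From the vis-viva equation, v = √[μ(2/r − 1/a_t)] = 7.388 km/s.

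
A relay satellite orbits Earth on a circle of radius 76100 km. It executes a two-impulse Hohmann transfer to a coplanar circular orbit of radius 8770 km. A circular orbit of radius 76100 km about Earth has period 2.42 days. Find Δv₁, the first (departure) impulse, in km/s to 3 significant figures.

Δv₁ = 1.25 km/s

From Kepler's third law T² = 4π²r³/μ at r = 76100 km, T = 2.42 days = 2.42 × 86400 s = 2.09088×10^5 s: μ = 4π²r³/T² = 3.97975×10^5 km³/s².
Transfer-ellipse semi-major axis a_t = (r₁ + r₂)/2 = (76100 + 8770)/2 = 42435 km.
On the circular orbit at r = 76100 km, v_c = √(μ/r) = 2.287 km/s.
Vis-viva on the transfer ellipse at r = 76100 km gives v_t = √[μ(2/r − 1/a_t)] = 1.040 km/s.
Δv₁ = |v_t − v_c| = |1.040 − 2.287| = 1.247 km/s.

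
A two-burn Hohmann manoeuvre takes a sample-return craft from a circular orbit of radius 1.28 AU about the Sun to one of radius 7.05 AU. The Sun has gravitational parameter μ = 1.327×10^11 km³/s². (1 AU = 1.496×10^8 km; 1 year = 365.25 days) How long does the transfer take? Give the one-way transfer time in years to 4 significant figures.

t = 4.250 years

In km: r₁ = 1.28 × 1.496×10^8 = 1.91488×10^8 km; r₂ = 7.05 × 1.496×10^8 = 1.05468×10^9 km.
Semi-major axis of the transfer orbit: a_t = (1.91488×10^8 + 1.05468×10^9)/2 = 6.23084×10^8 km.
Transfer time t = π√(a_t³/μ) = π√((6.23084×10^8)³ / 1.327×10^11) = 1.3413×10^8 s.
Converting: 1.3413×10^8 s ÷ 3.15576×10^7 s/year (365.25 × 86400) = 4.250 years.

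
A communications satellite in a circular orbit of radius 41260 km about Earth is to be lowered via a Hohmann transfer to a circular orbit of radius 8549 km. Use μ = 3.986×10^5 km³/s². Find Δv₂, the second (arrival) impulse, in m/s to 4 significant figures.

Δv₂ = 1961 m/s

Semi-major axis of the transfer orbit: a_t = (41260 + 8549)/2 = 24904.5 km.
Circular speed at r = 8549 km: v_c = √(μ/r) = 6.828 km/s.
Vis-viva on the transfer ellipse at r = 8549 km gives v_t = √[μ(2/r − 1/a_t)] = 8.789 km/s.
Δv₂ = |v_t − v_c| = |8.789 − 6.828| = 1.961 km/s.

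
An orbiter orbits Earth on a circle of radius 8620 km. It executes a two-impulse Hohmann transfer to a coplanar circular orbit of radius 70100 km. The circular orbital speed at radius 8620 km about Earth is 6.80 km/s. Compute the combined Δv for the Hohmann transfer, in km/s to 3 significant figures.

From the circular-orbit relation v² = μ/r at r = 8620 km: μ = v²r = (6.80)² × 8620 = 3.98589×10^5 km³/s².
The Hohmann ellipse has a_t = (r₁ + r₂)/2 = 39360 km.
Circular speed at r₁: v₁ = √(μ/r₁) = √(3.98589×10^5/8620) = 6.80000 km/s.
Transfer-orbit speed at r₁ (v² = μ(2/r − 1/a)): v_p = √[μ(2/r₁ − 1/a_t)] = 9.07487 km/s.
First burn Δv₁ = |v_p − v₁| = 2.27487 km/s.
Circular speed at r₂: v₂ = √(μ/r₂) = 2.38453 km/s.
Transfer-orbit speed at r₂: v_a = √[μ(2/r₂ − 1/a_t)] = 1.11591 km/s.
Second burn Δv₂ = |v₂ − v_a| = 1.26862 km/s.
Δv = Δv₁ + Δv₂ = 2.27487 + 1.26862 = 3.543 km/s.

Δv = 3.54 km/s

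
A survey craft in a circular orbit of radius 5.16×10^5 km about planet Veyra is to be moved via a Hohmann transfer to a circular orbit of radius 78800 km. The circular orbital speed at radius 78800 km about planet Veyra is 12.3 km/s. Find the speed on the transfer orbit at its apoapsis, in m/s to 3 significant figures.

From the circular-orbit relation v² = μ/r at r = 78800 km: μ = v²r = (12.3)² × 78800 = 1.19217×10^7 km³/s².
Semi-major axis of the transfer orbit: a_t = (5.160×10^5 + 78800)/2 = 2.974×10^5 km.
At apoapsis, r = 5.160×10^5 km.
From the vis-viva equation, v = √[μ(2/r − 1/a_t)] = 2.474 km/s.

v = 2470 m/s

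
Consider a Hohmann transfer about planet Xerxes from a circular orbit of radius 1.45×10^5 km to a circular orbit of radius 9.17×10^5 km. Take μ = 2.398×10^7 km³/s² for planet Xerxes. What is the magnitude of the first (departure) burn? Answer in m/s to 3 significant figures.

Transfer-ellipse semi-major axis a_t = (r₁ + r₂)/2 = (1.450×10^5 + 9.170×10^5)/2 = 5.310×10^5 km.
Circular speed at r = 1.450×10^5 km: v_c = √(μ/r) = 12.86 km/s.
Transfer-orbit speed at the same r (vis-viva, a = a_t): v_t = √[μ(2/r − 1/a_t)] = 16.90 km/s.
Δv₁ = |v_t − v_c| = |16.90 − 12.86| = 4.040 km/s.

Δv₁ = 4040 m/s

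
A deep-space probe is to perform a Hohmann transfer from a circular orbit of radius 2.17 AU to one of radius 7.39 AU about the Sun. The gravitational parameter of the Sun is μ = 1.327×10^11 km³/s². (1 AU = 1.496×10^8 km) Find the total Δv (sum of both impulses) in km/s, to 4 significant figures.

Δv = 8.495 km/s

In km: r₁ = 2.17 × 1.496×10^8 = 3.24632×10^8 km; r₂ = 7.39 × 1.496×10^8 = 1.105544×10^9 km.
Transfer-ellipse semi-major axis a_t = (r₁ + r₂)/2 = (3.24632×10^8 + 1.105544×10^9)/2 = 7.15088×10^8 km.
Circular speed at r₁: v₁ = √(μ/r₁) = √(1.327×10^11/3.24632×10^8) = 20.218 km/s.
Transfer-orbit speed at r₁ (v² = μ(2/r − 1/a)): v_p = √[μ(2/r₁ − 1/a_t)] = 25.139 km/s.
First burn Δv₁ = |v_p − v₁| = 4.921 km/s.
At r₂, v₂ = √(μ/r₂) = 10.956 km/s.
Transfer-orbit speed at r₂: v_a = √[μ(2/r₂ − 1/a_t)] = 7.3818 km/s.
Second burn Δv₂ = |v₂ − v_a| = 3.574 km/s.
Total Δv = Δv₁ + Δv₂ = 8.495 km/s.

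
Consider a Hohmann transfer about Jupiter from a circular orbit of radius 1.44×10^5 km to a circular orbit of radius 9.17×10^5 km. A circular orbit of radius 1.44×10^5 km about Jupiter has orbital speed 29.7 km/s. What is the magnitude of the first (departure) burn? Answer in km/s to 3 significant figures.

From the circular-orbit relation v² = μ/r at r = 1.44×10^5 km: μ = v²r = (29.7)² × 1.44×10^5 = 1.27021×10^8 km³/s².
Transfer-ellipse semi-major axis a_t = (r₁ + r₂)/2 = (1.440×10^5 + 9.170×10^5)/2 = 5.305×10^5 km.
Circular speed at r = 1.440×10^5 km: v_c = √(μ/r) = 29.700 km/s.
Vis-viva on the transfer ellipse at r = 1.440×10^5 km gives v_t = √[μ(2/r − 1/a_t)] = 39.048 km/s.
Δv₁ = |v_t − v_c| = |39.048 − 29.700| = 9.348 km/s.

Δv₁ = 9.35 km/s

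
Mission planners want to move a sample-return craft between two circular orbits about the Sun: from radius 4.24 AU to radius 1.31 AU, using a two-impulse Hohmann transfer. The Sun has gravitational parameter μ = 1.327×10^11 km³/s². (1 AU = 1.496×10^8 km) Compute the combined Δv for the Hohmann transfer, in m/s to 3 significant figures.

Δv = 10700 m/s

In km: r₁ = 4.24 × 1.496×10^8 = 6.34304×10^8 km; r₂ = 1.31 × 1.496×10^8 = 1.95976×10^8 km.
Transfer-ellipse semi-major axis a_t = (r₁ + r₂)/2 = (6.34304×10^8 + 1.95976×10^8)/2 = 4.1514×10^8 km.
At r₁ the circular-orbit speed is v₁ = √(μ/r₁) = 14.464 km/s.
On the transfer ellipse at r₁, v² = μ(2/r − 1/a) gives v_a = √[μ(2/r₁ − 1/a_t)] = 9.9378 km/s.
First burn Δv₁ = |v_a − v₁| = 4.526 km/s.
At r₂, v₂ = √(μ/r₂) = 26.02160 km/s.
Transfer-orbit speed at r₂: v_p = √[μ(2/r₂ − 1/a_t)] = 32.16514 km/s.
Second burn Δv₂ = |v₂ − v_p| = 6.144 km/s.
Δv = Δv₁ + Δv₂ = 4.526 + 6.144 = 10.67 km/s.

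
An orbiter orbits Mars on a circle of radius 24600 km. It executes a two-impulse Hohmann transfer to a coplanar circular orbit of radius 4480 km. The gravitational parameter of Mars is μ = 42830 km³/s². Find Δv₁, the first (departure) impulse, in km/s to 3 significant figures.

Δv₁ = 0.587 km/s

Transfer-ellipse semi-major axis a_t = (r₁ + r₂)/2 = (24600 + 4480)/2 = 14540 km.
On the circular orbit at r = 24600 km, v_c = √(μ/r) = 1.3195 km/s.
Vis-viva on the transfer ellipse at r = 24600 km gives v_t = √[μ(2/r − 1/a_t)] = 0.73243 km/s.
Δv₁ = |v_t − v_c| = |0.73243 − 1.3195| = 0.5871 km/s.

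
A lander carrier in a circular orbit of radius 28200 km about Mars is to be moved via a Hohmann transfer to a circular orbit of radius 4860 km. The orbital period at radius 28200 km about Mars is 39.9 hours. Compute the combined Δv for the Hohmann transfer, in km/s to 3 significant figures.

Δv = 1.47 km/s

From Kepler's third law T² = 4π²r³/μ at r = 28200 km, T = 39.9 hours = 39.9 × 3600 s = 1.4364×10^5 s: μ = 4π²r³/T² = 42909.8 km³/s².
The Hohmann ellipse has a_t = (r₁ + r₂)/2 = 16530 km.
At r₁ the circular-orbit speed is v₁ = √(μ/r₁) = 1.23354 km/s.
On the transfer ellipse at r₁, vis-viva equation gives v_a = √[μ(2/r₁ − 1/a_t)] = 0.668860 km/s.
First burn Δv₁ = |v_a − v₁| = 0.5647 km/s.
At r₂, v₂ = √(μ/r₂) = 2.9714 km/s.
Transfer-orbit speed at r₂: v_p = √[μ(2/r₂ − 1/a_t)] = 3.8810 km/s.
Second burn Δv₂ = |v₂ − v_p| = 0.9096 km/s.
Δv = Δv₁ + Δv₂ = 0.5647 + 0.9096 = 1.474 km/s.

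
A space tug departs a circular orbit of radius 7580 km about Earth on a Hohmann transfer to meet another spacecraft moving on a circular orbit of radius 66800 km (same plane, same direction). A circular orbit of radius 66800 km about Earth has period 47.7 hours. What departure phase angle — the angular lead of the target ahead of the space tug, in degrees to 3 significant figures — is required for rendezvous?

From Kepler's third law T² = 4π²r³/μ at r = 66800 km, T = 47.7 hours = 47.7 × 3600 s = 1.7172×10^5 s: μ = 4π²r³/T² = 3.99068×10^5 km³/s².
Transfer-ellipse semi-major axis a_t = (r₁ + r₂)/2 = (7580 + 66800)/2 = 37190 km.
The half-period of the transfer ellipse is t = π√(a_t³/μ) = 35670 s.
The target's mean motion on its circular orbit is ω₂ = √(μ/r₂³) = 3.659×10^-5 rad/s.
Angle swept by the target during transfer: ω₂·t = 1.305 rad = 74.77°.
Arrival is 180° from departure on the ellipse, so φ = 180° − 74.77° = 105°.

φ = 105°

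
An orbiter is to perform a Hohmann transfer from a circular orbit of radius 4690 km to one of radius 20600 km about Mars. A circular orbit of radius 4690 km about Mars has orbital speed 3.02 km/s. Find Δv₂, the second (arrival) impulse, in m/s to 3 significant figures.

Δv₂ = 563 m/s

From the circular-orbit relation v² = μ/r at r = 4690 km: μ = v²r = (3.02)² × 4690 = 42774.7 km³/s².
The Hohmann ellipse has a_t = (r₁ + r₂)/2 = 12645 km.
Circular speed at r = 20600 km: v_c = √(μ/r) = 1.441 km/s.
Vis-viva on the transfer ellipse at r = 20600 km gives v_t = √[μ(2/r − 1/a_t)] = 0.8776 km/s.
Δv₂ = |v_t − v_c| = |0.8776 − 1.441| = 0.5634 km/s.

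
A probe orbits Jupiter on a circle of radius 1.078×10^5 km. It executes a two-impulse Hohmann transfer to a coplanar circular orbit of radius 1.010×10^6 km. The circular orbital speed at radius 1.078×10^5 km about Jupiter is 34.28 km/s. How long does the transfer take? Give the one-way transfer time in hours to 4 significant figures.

t = 32.40 hours

From the circular-orbit relation v² = μ/r at r = 1.078×10^5 km: μ = v²r = (34.28)² × 1.078×10^5 = 1.26678×10^8 km³/s².
The Hohmann ellipse has a_t = (r₁ + r₂)/2 = 5.589×10^5 km.
Transfer time t = π√(a_t³/μ) = π√((5.589×10^5)³ / 1.26678×10^8) = 1.1663×10^5 s.
Converting: 1.1663×10^5 s ÷ 3600 s/hour = 32.40 hours.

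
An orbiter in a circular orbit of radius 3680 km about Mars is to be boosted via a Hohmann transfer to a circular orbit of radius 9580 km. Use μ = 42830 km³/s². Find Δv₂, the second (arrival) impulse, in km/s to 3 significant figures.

Δv₂ = 0.539 km/s

Semi-major axis of the transfer orbit: a_t = (3680 + 9580)/2 = 6630 km.
On the circular orbit at r = 9580 km, v_c = √(μ/r) = 2.1144 km/s.
Transfer-orbit speed at the same r (vis-viva, a = a_t): v_t = √[μ(2/r − 1/a_t)] = 1.5753 km/s.
Δv₂ = |v_t − v_c| = |1.5753 − 2.1144| = 0.5391 km/s.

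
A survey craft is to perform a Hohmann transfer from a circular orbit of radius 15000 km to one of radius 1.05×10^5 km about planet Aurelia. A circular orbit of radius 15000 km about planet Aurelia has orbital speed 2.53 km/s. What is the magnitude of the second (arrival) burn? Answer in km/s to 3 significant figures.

Δv₂ = 0.478 km/s

From the circular-orbit relation v² = μ/r at r = 15000 km: μ = v²r = (2.53)² × 15000 = 96013.5 km³/s².
The Hohmann ellipse has a_t = (r₁ + r₂)/2 = 60000 km.
Circular speed at r = 1.050×10^5 km: v_c = √(μ/r) = 0.95625 km/s.
Vis-viva on the transfer ellipse at r = 1.050×10^5 km gives v_t = √[μ(2/r − 1/a_t)] = 0.47813 km/s.
Δv₂ = |v_t − v_c| = |0.47813 − 0.95625| = 0.4781 km/s.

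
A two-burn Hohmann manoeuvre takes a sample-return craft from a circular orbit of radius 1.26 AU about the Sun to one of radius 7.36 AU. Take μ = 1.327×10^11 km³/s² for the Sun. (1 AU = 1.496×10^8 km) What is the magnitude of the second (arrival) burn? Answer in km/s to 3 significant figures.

In km: r₁ = 1.26 × 1.496×10^8 = 1.88496×10^8 km; r₂ = 7.36 × 1.496×10^8 = 1.101056×10^9 km.
The Hohmann ellipse has a_t = (r₁ + r₂)/2 = 6.44776×10^8 km.
Circular speed at r = 1.101056×10^9 km: v_c = √(μ/r) = 10.978 km/s.
Vis-viva on the transfer ellipse at r = 1.101056×10^9 km gives v_t = √[μ(2/r − 1/a_t)] = 5.9358 km/s.
Δv₂ = |v_t − v_c| = |5.9358 − 10.978| = 5.042 km/s.

Δv₂ = 5.04 km/s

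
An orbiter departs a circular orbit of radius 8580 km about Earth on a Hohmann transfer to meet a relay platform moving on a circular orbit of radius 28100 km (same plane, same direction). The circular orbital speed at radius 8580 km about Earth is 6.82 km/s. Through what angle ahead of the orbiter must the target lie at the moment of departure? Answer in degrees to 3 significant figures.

φ = 85.1°

From the circular-orbit relation v² = μ/r at r = 8580 km: μ = v²r = (6.82)² × 8580 = 3.99076×10^5 km³/s².
The Hohmann ellipse has a_t = (r₁ + r₂)/2 = 18340 km.
The half-period of the transfer ellipse is t = π√(a_t³/μ) = 12352 s.
Target angular speed ω₂ = √(μ/r₂³) = 1.3411×10^-4 rad/s.
Angle swept by the target during transfer: ω₂·t = 1.6565 rad = 94.91°.
The orbiter traverses 180° on the transfer ellipse, so the target must lead by 180° − 94.91° = 85.1°.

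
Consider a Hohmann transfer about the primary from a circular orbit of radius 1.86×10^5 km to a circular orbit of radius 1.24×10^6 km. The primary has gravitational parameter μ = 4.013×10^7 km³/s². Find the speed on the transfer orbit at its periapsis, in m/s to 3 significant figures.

v = 19400 m/s

The Hohmann ellipse has a_t = (r₁ + r₂)/2 = 7.130×10^5 km.
The periapsis of the transfer ellipse is at r = 1.860×10^5 km.
From the vis-viva equation, v = √[μ(2/r − 1/a_t)] = 19.37 km/s.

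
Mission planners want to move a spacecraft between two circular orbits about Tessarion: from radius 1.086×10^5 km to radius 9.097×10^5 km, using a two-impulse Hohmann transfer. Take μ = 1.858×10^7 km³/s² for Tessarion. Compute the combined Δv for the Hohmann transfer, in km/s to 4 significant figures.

The Hohmann ellipse has a_t = (r₁ + r₂)/2 = 5.0915×10^5 km.
Circular speed at r₁: v₁ = √(μ/r₁) = √(1.858×10^7/1.086×10^5) = 13.080 km/s.
Transfer-orbit speed at r₁ (v² = μ(2/r − 1/a)): v_p = √[μ(2/r₁ − 1/a_t)] = 17.484 km/s.
First burn Δv₁ = |v_p − v₁| = 4.404 km/s.
Circular speed at r₂: v₂ = √(μ/r₂) = 4.519 km/s.
Transfer-orbit speed at r₂: v_a = √[μ(2/r₂ − 1/a_t)] = 2.087 km/s.
Second burn Δv₂ = |v₂ − v_a| = 2.432 km/s.
Total Δv = Δv₁ + Δv₂ = 6.836 km/s.

Δv = 6.836 km/s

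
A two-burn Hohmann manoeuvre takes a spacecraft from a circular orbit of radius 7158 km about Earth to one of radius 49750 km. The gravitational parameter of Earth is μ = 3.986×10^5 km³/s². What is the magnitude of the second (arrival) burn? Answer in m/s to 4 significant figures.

Δv₂ = 1411 m/s

Transfer-ellipse semi-major axis a_t = (r₁ + r₂)/2 = (7158 + 49750)/2 = 28454 km.
On the circular orbit at r = 49750 km, v_c = √(μ/r) = 2.831 km/s.
Vis-viva on the transfer ellipse at r = 49750 km gives v_t = √[μ(2/r − 1/a_t)] = 1.420 km/s.
Δv₂ = |v_t − v_c| = |1.420 − 2.831| = 1.411 km/s.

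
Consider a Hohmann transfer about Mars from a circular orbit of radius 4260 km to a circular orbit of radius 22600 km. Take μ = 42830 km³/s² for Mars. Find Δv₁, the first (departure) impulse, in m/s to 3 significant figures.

Δv₁ = 942 m/s

The Hohmann ellipse has a_t = (r₁ + r₂)/2 = 13430 km.
On the circular orbit at r = 4260 km, v_c = √(μ/r) = 3.1708 km/s.
Vis-viva on the transfer ellipse at r = 4260 km gives v_t = √[μ(2/r − 1/a_t)] = 4.1133 km/s.
Δv₁ = |v_t − v_c| = |4.1133 − 3.1708| = 0.9425 km/s.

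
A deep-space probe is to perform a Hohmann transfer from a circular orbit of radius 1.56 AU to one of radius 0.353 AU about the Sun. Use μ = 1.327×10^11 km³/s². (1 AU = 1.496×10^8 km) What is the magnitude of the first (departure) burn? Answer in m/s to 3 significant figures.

In km: r₁ = 1.56 × 1.496×10^8 = 2.33376×10^8 km; r₂ = 0.353 × 1.496×10^8 = 5.28088×10^7 km.
Transfer-ellipse semi-major axis a_t = (r₁ + r₂)/2 = (2.33376×10^8 + 5.28088×10^7)/2 = 1.430924×10^8 km.
Circular speed at r = 2.33376×10^8 km: v_c = √(μ/r) = 23.84555 km/s.
Vis-viva on the transfer ellipse at r = 2.33376×10^8 km gives v_t = √[μ(2/r − 1/a_t)] = 14.48613 km/s.
Δv₁ = |v_t − v_c| = |14.48613 − 23.84555| = 9.359 km/s.

Δv₁ = 9360 m/s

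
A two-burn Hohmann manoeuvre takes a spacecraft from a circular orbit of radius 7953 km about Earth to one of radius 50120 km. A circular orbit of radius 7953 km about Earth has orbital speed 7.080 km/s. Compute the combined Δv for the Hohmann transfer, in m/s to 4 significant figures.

Δv = 3566 m/s

From the circular-orbit relation v² = μ/r at r = 7953 km: μ = v²r = (7.080)² × 7953 = 3.98655×10^5 km³/s².
The Hohmann ellipse has a_t = (r₁ + r₂)/2 = 29036.5 km.
At r₁ the circular-orbit speed is v₁ = √(μ/r₁) = 7.080 km/s.
Transfer-orbit speed at r₁ (vis-viva equation): v_p = √[μ(2/r₁ − 1/a_t)] = 9.302 km/s.
First burn Δv₁ = |v_p − v₁| = 2.222 km/s.
Circular speed at r₂: v₂ = √(μ/r₂) = 2.820 km/s.
Transfer-orbit speed at r₂: v_a = √[μ(2/r₂ − 1/a_t)] = 1.476 km/s.
Second burn Δv₂ = |v₂ − v_a| = 1.344 km/s.
Total Δv = Δv₁ + Δv₂ = 3.566 km/s.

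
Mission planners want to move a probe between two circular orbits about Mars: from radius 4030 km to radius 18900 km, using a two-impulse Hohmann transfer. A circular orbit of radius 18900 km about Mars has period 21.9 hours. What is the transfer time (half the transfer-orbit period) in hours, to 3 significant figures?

From Kepler's third law T² = 4π²r³/μ at r = 18900 km, T = 21.9 hours = 21.9 × 3600 s = 78840 s: μ = 4π²r³/T² = 42879.7 km³/s².
Transfer-ellipse semi-major axis a_t = (r₁ + r₂)/2 = (4030 + 18900)/2 = 11465 km.
Transfer time t = π√(a_t³/μ) = π√((11465)³ / 42879.7) = 18620 s.
Converting: 18620 s ÷ 3600 s/hour = 5.17 hours.

t = 5.17 hours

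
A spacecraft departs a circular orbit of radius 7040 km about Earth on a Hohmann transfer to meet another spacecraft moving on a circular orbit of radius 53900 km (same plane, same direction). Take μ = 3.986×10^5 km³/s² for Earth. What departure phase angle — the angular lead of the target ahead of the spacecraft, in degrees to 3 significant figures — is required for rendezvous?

φ = 103°

The Hohmann ellipse has a_t = (r₁ + r₂)/2 = 30470 km.
The half-period of the transfer ellipse is t = π√(a_t³/μ) = 26466 s.
The target's mean motion on its circular orbit is ω₂ = √(μ/r₂³) = 5.0453×10^-5 rad/s.
Angle swept by the target during transfer: ω₂·t = 1.3353 rad = 76.51°.
Arrival is 180° from departure on the ellipse, so φ = 180° − 76.51° = 103°.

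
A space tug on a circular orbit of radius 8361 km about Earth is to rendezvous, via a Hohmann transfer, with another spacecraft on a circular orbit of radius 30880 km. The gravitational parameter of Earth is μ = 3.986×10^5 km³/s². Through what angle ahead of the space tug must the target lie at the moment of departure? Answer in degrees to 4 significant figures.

φ = 88.84°

The Hohmann ellipse has a_t = (r₁ + r₂)/2 = 19620.5 km.
Transfer time t = π√(a_t³/μ) = 13680 s.
Target angular speed ω₂ = √(μ/r₂³) = 1.163×10^-4 rad/s.
Angle swept by the target during transfer: ω₂·t = 1.591 rad = 91.16°.
The space tug traverses 180° on the transfer ellipse, so the target must lead by 180° − 91.16° = 88.84°.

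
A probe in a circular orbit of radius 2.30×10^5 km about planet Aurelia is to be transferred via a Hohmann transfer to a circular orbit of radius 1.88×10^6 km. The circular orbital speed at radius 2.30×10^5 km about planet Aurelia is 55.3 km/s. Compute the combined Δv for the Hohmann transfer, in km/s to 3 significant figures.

From the circular-orbit relation v² = μ/r at r = 2.30×10^5 km: μ = v²r = (55.3)² × 2.30×10^5 = 7.03361×10^8 km³/s².
Transfer-ellipse semi-major axis a_t = (r₁ + r₂)/2 = (2.300×10^5 + 1.880×10^6)/2 = 1.055×10^6 km.
At r₁ the circular-orbit speed is v₁ = √(μ/r₁) = 55.30 km/s.
Transfer-orbit speed at r₁ (v² = μ(2/r − 1/a)): v_p = √[μ(2/r₁ − 1/a_t)] = 73.82 km/s.
First burn Δv₁ = |v_p − v₁| = 18.52 km/s.
Circular speed at r₂: v₂ = √(μ/r₂) = 19.34 km/s.
Transfer-orbit speed at r₂: v_a = √[μ(2/r₂ − 1/a_t)] = 9.031 km/s.
Second burn Δv₂ = |v₂ − v_a| = 10.31 km/s.
Total Δv = Δv₁ + Δv₂ = 28.83 km/s.

Δv = 28.8 km/s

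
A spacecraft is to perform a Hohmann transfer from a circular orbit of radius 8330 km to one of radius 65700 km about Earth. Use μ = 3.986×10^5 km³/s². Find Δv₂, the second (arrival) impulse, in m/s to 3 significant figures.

Δv₂ = 1290 m/s

Semi-major axis of the transfer orbit: a_t = (8330 + 65700)/2 = 37015 km.
On the circular orbit at r = 65700 km, v_c = √(μ/r) = 2.463 km/s.
Transfer-orbit speed at the same r (vis-viva, a = a_t): v_t = √[μ(2/r − 1/a_t)] = 1.168 km/s.
Δv₂ = |v_t − v_c| = |1.168 − 2.463| = 1.295 km/s.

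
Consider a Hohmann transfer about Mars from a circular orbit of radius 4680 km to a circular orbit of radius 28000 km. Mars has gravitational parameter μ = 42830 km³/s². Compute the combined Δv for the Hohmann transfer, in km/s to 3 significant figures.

The Hohmann ellipse has a_t = (r₁ + r₂)/2 = 16340 km.
At r₁ the circular-orbit speed is v₁ = √(μ/r₁) = 3.0252 km/s.
On the transfer ellipse at r₁, v² = μ(2/r − 1/a) gives v_p = √[μ(2/r₁ − 1/a_t)] = 3.9601 km/s.
First burn Δv₁ = |v_p − v₁| = 0.9349 km/s.
Circular speed at r₂: v₂ = √(μ/r₂) = 1.2368 km/s.
Transfer-orbit speed at r₂: v_a = √[μ(2/r₂ − 1/a_t)] = 0.66190 km/s.
Second burn Δv₂ = |v₂ − v_a| = 0.5749 km/s.
Δv = Δv₁ + Δv₂ = 0.9349 + 0.5749 = 1.510 km/s.

Δv = 1.51 km/s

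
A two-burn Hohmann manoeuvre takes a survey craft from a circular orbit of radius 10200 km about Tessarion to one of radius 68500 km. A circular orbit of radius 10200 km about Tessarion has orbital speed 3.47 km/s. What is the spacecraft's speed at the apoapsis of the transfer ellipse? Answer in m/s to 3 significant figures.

From the circular-orbit relation v² = μ/r at r = 10200 km: μ = v²r = (3.47)² × 10200 = 1.22817×10^5 km³/s².
The Hohmann ellipse has a_t = (r₁ + r₂)/2 = 39350 km.
At apoapsis, r = 68500 km.
From the vis-viva equation, v = √[μ(2/r − 1/a_t)] = 0.6817 km/s.

v = 682 m/s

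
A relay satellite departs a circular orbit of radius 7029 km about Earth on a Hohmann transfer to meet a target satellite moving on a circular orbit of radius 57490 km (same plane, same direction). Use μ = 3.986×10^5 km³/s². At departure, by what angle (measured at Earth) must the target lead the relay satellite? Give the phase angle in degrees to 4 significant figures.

Transfer-ellipse semi-major axis a_t = (r₁ + r₂)/2 = (7029 + 57490)/2 = 32259.5 km.
Transfer time t = π√(a_t³/μ) = 28831.5 s.
The target's mean motion on its circular orbit is ω₂ = √(μ/r₂³) = 4.58016×10^-5 rad/s.
Angle swept by the target during transfer: ω₂·t = 1.3205 rad = 75.66°.
Arrival is 180° from departure on the ellipse, so φ = 180° − 75.66° = 104.3°.

φ = 104.3°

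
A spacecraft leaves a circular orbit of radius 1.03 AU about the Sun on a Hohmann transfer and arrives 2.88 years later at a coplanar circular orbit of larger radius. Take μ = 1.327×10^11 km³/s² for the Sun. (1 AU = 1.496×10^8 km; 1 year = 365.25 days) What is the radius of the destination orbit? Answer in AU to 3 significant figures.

r₂ = 5.40 AU

In km: r₁ = 1.03 × 1.496×10^8 = 1.54088×10^8 km.
Transfer time t = 2.88 years × 365.25 × 86400 s = 9.0885888×10^7 s, and t = π√(a_t³/μ).
So a_t = (μ t²/π²)^(1/3) = (1.327×10^11 × (9.0885888×10^7)² / π²)^(1/3) = 4.8068×10^8 km.
Since a_t = (r₁ + r₂)/2, r₂ = 2a_t − r₁ = 2×4.8068×10^8 − 1.54088×10^8 = 8.07272×10^8 km.
In AU: r₂ = 8.07272×10^8 / 1.496×10^8 = 5.40 AU.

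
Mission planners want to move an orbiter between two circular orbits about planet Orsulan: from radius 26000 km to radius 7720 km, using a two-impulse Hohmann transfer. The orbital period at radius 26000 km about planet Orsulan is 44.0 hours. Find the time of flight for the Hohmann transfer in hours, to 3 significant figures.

t = 11.5 hours

From Kepler's third law T² = 4π²r³/μ at r = 26000 km, T = 44.0 hours = 44.0 × 3600 s = 1.584×10^5 s: μ = 4π²r³/T² = 27654.7 km³/s².
Transfer-ellipse semi-major axis a_t = (r₁ + r₂)/2 = (26000 + 7720)/2 = 16860 km.
By Kepler's third law the transfer-orbit period is T = 2π√(a_t³/μ), so t = T/2 = 41360 s.
Converting: 41360 s ÷ 3600 s/hour = 11.5 hours.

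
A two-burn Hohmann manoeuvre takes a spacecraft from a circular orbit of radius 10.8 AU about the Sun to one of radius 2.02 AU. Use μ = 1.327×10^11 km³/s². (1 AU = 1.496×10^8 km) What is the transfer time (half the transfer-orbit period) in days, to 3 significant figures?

In km: r₁ = 10.8 × 1.496×10^8 = 1.61568×10^9 km; r₂ = 2.02 × 1.496×10^8 = 3.02192×10^8 km.
The Hohmann ellipse has a_t = (r₁ + r₂)/2 = 9.58936×10^8 km.
Transfer time t = π√(a_t³/μ) = π√((9.58936×10^8)³ / 1.327×10^11) = 2.561×10^8 s.
Converting: 2.561×10^8 s ÷ 86400 s/day = 2960 days.

t = 2960 days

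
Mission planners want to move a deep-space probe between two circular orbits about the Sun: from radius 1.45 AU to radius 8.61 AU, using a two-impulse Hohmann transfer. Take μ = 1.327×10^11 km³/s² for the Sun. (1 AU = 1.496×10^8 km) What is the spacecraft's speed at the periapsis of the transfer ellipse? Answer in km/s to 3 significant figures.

In km: r₁ = 1.45 × 1.496×10^8 = 2.1692×10^8 km; r₂ = 8.61 × 1.496×10^8 = 1.288056×10^9 km.
Transfer-ellipse semi-major axis a_t = (r₁ + r₂)/2 = (2.1692×10^8 + 1.288056×10^9)/2 = 7.52488×10^8 km.
The periapsis of the transfer ellipse is at r = 2.1692×10^8 km.
From the vis-viva equation, v = √[μ(2/r − 1/a_t)] = 32.36 km/s.

v = 32.4 km/s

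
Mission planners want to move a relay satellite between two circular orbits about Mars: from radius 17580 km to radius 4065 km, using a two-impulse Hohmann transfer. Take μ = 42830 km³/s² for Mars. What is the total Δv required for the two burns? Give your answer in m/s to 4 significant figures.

Δv = 1495 m/s

Semi-major axis of the transfer orbit: a_t = (17580 + 4065)/2 = 10822.5 km.
Circular speed at r₁: v₁ = √(μ/r₁) = √(42830/17580) = 1.5609 km/s.
On the transfer ellipse at r₁, v² = μ(2/r − 1/a) gives v_a = √[μ(2/r₁ − 1/a_t)] = 0.95660 km/s.
First burn Δv₁ = |v_a − v₁| = 0.6043 km/s.
At r₂, v₂ = √(μ/r₂) = 3.24596 km/s.
Transfer-orbit speed at r₂: v_p = √[μ(2/r₂ − 1/a_t)] = 4.13704 km/s.
Second burn Δv₂ = |v₂ − v_p| = 0.8911 km/s.
Total Δv = Δv₁ + Δv₂ = 1.495 km/s.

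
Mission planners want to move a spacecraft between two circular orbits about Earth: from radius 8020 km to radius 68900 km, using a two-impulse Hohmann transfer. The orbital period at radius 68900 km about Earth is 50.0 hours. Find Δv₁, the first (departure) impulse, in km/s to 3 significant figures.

Δv₁ = 2.39 km/s

From Kepler's third law T² = 4π²r³/μ at r = 68900 km, T = 50.0 hours = 50.0 × 3600 s = 1.800×10^5 s: μ = 4π²r³/T² = 3.98540×10^5 km³/s².
Transfer-ellipse semi-major axis a_t = (r₁ + r₂)/2 = (8020 + 68900)/2 = 38460 km.
Circular speed at r = 8020 km: v_c = √(μ/r) = 7.049 km/s.
Vis-viva on the transfer ellipse at r = 8020 km gives v_t = √[μ(2/r − 1/a_t)] = 9.435 km/s.
Δv₁ = |v_t − v_c| = |9.435 − 7.049| = 2.386 km/s.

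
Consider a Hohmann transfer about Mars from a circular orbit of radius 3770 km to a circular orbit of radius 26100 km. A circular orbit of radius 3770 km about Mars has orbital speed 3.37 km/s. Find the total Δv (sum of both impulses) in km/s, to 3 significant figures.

From the circular-orbit relation v² = μ/r at r = 3770 km: μ = v²r = (3.37)² × 3770 = 42815.5 km³/s².
The Hohmann ellipse has a_t = (r₁ + r₂)/2 = 14935 km.
At r₁ the circular-orbit speed is v₁ = √(μ/r₁) = 3.370 km/s.
Transfer-orbit speed at r₁ (vis-viva): v_p = √[μ(2/r₁ − 1/a_t)] = 4.455 km/s.
First burn Δv₁ = |v_p − v₁| = 1.085 km/s.
Circular speed at r₂: v₂ = √(μ/r₂) = 1.2808 km/s.
Transfer-orbit speed at r₂: v_a = √[μ(2/r₂ − 1/a_t)] = 0.64350 km/s.
Second burn Δv₂ = |v₂ − v_a| = 0.6373 km/s.
Total Δv = Δv₁ + Δv₂ = 1.722 km/s.

Δv = 1.72 km/s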